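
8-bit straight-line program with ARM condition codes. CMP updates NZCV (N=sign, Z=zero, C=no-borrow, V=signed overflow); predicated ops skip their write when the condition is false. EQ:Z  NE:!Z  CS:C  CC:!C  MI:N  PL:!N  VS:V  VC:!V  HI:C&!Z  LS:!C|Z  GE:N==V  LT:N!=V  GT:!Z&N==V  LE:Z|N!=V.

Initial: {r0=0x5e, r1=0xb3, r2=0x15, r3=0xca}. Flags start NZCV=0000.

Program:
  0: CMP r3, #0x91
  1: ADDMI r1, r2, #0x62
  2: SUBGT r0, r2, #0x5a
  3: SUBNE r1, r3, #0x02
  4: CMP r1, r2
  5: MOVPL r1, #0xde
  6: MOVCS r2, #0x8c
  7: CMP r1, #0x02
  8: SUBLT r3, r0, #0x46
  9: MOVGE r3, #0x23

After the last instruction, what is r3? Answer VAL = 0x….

[0] flags=0010 → (cmp)
[1] flags=0010 MI?F → skip
[2] flags=0010 GT?T → r0=0xbb
[3] flags=0010 NE?T → r1=0xc8
[4] flags=1010 → (cmp)
[5] flags=1010 PL?F → skip
[6] flags=1010 CS?T → r2=0x8c
[7] flags=1010 → (cmp)
[8] flags=1010 LT?T → r3=0x75
[9] flags=1010 GE?F → skip

VAL = 0x75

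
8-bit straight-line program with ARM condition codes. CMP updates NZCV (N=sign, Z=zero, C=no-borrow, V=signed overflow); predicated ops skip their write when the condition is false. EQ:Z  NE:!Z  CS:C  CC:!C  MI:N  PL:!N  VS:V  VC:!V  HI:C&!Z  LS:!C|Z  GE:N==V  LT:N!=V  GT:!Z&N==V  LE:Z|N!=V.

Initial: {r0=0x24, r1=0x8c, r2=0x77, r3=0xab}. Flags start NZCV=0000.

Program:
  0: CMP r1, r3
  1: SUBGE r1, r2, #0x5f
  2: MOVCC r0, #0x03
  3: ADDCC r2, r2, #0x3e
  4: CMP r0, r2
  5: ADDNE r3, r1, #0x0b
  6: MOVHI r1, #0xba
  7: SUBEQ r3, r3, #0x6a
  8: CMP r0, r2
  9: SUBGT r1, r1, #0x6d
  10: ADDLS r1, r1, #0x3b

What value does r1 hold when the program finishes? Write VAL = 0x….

VAL = 0x5a

[0] flags=1000 → (cmp)
[1] flags=1000 GE?F → skip
[2] flags=1000 CC?T → r0=0x03
[3] flags=1000 CC?T → r2=0xb5
[4] flags=0000 → (cmp)
[5] flags=0000 NE?T → r3=0x97
[6] flags=0000 HI?F → skip
[7] flags=0000 EQ?F → skip
[8] flags=0000 → (cmp)
[9] flags=0000 GT?T → r1=0x1f
[10] flags=0000 LS?T → r1=0x5a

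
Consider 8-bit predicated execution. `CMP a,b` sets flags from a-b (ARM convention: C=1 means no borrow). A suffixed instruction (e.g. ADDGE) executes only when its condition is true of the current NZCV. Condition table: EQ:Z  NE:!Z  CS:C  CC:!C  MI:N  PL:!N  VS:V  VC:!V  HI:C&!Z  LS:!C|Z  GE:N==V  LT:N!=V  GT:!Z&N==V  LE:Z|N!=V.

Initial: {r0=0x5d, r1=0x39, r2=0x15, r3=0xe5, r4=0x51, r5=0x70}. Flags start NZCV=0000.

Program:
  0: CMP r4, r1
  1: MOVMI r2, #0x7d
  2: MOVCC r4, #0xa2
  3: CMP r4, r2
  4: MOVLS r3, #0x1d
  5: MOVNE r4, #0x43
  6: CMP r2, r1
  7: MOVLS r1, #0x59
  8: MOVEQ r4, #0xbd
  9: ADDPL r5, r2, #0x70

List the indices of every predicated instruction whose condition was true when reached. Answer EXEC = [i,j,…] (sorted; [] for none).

[0] flags=0010 → (cmp)
[1] flags=0010 MI?F → skip
[2] flags=0010 CC?F → skip
[3] flags=0010 → (cmp)
[4] flags=0010 LS?F → skip
[5] flags=0010 NE?T → r4=0x43
[6] flags=1000 → (cmp)
[7] flags=1000 LS?T → r1=0x59
[8] flags=1000 EQ?F → skip
[9] flags=1000 PL?F → skip

EXEC = [5,7]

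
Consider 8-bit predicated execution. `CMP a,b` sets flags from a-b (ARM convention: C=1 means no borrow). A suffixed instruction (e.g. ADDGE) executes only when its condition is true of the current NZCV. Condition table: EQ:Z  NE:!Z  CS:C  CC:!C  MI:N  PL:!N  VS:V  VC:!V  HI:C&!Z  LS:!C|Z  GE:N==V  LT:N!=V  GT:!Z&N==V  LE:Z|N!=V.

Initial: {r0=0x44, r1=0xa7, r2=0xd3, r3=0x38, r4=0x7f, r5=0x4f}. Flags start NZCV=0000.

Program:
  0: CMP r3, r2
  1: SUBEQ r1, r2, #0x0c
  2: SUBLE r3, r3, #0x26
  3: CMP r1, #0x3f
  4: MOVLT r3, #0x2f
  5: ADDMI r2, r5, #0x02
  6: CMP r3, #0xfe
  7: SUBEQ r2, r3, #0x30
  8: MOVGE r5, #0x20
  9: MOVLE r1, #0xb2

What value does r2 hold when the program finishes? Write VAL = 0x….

[0] flags=0000 → (cmp)
[1] flags=0000 EQ?F → skip
[2] flags=0000 LE?F → skip
[3] flags=0011 → (cmp)
[4] flags=0011 LT?T → r3=0x2f
[5] flags=0011 MI?F → skip
[6] flags=0000 → (cmp)
[7] flags=0000 EQ?F → skip
[8] flags=0000 GE?T → r5=0x20
[9] flags=0000 LE?F → skip

VAL = 0xd3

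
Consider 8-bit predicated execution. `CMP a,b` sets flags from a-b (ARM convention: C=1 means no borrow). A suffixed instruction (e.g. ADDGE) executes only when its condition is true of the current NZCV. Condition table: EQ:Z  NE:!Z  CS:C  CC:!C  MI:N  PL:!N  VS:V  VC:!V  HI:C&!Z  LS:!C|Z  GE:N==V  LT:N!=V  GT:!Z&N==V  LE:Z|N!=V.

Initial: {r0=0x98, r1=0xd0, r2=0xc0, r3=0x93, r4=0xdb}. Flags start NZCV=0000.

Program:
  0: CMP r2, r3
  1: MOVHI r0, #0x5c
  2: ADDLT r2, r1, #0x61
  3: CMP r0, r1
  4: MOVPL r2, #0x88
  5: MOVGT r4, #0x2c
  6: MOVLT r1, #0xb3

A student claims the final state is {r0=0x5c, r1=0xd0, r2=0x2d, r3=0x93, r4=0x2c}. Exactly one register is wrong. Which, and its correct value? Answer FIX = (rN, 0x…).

0: ✓ CMP  NZCV=0010
1: ✓ MOVHI  r0←0x5c
2: · ADDLT
3: ✓ CMP  NZCV=1001
4: · MOVPL
5: ✓ MOVGT  r4←0x2c
6: · MOVLT

FIX = (r2, 0xc0)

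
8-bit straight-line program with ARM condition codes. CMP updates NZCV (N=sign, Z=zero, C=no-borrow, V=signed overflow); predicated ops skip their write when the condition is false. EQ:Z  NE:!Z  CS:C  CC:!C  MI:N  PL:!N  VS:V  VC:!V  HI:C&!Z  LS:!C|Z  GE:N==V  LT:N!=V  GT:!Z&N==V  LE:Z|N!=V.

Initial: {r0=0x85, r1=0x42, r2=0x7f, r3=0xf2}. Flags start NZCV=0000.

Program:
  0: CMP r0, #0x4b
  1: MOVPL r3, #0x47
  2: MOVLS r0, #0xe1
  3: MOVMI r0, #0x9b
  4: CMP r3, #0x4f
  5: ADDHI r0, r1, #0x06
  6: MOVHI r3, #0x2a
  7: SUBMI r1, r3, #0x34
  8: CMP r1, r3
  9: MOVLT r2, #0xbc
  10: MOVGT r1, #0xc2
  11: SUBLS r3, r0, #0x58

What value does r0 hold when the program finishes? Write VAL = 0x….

[0] flags=0011 → (cmp)
[1] flags=0011 PL?T → r3=0x47
[2] flags=0011 LS?F → skip
[3] flags=0011 MI?F → skip
[4] flags=1000 → (cmp)
[5] flags=1000 HI?F → skip
[6] flags=1000 HI?F → skip
[7] flags=1000 MI?T → r1=0x13
[8] flags=1000 → (cmp)
[9] flags=1000 LT?T → r2=0xbc
[10] flags=1000 GT?F → skip
[11] flags=1000 LS?T → r3=0x2d

VAL = 0x85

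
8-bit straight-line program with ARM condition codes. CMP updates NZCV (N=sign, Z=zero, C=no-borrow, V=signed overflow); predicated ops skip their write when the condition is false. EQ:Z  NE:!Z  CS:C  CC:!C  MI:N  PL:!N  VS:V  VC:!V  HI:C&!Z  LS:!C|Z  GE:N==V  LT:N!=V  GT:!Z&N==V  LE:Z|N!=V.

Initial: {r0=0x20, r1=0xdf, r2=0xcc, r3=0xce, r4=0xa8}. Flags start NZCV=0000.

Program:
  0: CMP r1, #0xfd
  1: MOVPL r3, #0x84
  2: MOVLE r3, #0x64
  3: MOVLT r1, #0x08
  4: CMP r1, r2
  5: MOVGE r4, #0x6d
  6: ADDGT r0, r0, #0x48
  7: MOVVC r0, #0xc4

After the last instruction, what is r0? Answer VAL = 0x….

VAL = 0xc4

0: ✓ CMP  NZCV=1000
1: · MOVPL
2: ✓ MOVLE  r3←0x64
3: ✓ MOVLT  r1←0x08
4: ✓ CMP  NZCV=0000
5: ✓ MOVGE  r4←0x6d
6: ✓ ADDGT  r0←0x68
7: ✓ MOVVC  r0←0xc4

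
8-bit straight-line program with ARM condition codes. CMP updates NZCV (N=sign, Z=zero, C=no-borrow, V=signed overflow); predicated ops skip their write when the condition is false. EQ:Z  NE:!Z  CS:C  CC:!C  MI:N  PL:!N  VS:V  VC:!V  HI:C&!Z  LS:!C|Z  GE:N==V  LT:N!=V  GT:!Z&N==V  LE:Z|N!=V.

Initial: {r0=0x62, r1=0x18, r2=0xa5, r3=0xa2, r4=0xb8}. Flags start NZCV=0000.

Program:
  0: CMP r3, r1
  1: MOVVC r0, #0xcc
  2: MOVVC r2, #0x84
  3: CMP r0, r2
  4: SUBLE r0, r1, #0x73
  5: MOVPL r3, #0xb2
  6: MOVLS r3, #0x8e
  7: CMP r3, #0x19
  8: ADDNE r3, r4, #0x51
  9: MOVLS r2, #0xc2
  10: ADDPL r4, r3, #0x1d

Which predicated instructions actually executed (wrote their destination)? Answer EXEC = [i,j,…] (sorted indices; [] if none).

[0] flags=1010 → (cmp)
[1] flags=1010 VC?T → r0=0xcc
[2] flags=1010 VC?T → r2=0x84
[3] flags=0010 → (cmp)
[4] flags=0010 LE?F → skip
[5] flags=0010 PL?T → r3=0xb2
[6] flags=0010 LS?F → skip
[7] flags=1010 → (cmp)
[8] flags=1010 NE?T → r3=0x09
[9] flags=1010 LS?F → skip
[10] flags=1010 PL?F → skip

EXEC = [1,2,5,8]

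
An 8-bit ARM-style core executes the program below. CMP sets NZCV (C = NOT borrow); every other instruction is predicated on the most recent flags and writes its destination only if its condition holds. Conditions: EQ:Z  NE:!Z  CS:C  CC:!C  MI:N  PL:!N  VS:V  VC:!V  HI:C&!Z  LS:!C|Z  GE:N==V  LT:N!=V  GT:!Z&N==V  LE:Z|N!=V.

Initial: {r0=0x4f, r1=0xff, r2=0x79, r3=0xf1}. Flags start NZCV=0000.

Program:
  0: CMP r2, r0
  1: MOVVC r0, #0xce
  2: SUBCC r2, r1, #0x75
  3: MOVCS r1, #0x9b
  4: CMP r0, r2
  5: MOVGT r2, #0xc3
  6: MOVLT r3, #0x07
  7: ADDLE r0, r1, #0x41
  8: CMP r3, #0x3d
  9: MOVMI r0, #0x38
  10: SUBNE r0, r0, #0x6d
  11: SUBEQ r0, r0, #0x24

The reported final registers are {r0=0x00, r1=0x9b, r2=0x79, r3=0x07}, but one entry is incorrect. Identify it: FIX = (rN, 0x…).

0: ✓ CMP  NZCV=0010
1: ✓ MOVVC  r0←0xce
2: · SUBCC
3: ✓ MOVCS  r1←0x9b
4: ✓ CMP  NZCV=0011
5: · MOVGT
6: ✓ MOVLT  r3←0x07
7: ✓ ADDLE  r0←0xdc
8: ✓ CMP  NZCV=1000
9: ✓ MOVMI  r0←0x38
10: ✓ SUBNE  r0←0xcb
11: · SUBEQ

FIX = (r0, 0xcb)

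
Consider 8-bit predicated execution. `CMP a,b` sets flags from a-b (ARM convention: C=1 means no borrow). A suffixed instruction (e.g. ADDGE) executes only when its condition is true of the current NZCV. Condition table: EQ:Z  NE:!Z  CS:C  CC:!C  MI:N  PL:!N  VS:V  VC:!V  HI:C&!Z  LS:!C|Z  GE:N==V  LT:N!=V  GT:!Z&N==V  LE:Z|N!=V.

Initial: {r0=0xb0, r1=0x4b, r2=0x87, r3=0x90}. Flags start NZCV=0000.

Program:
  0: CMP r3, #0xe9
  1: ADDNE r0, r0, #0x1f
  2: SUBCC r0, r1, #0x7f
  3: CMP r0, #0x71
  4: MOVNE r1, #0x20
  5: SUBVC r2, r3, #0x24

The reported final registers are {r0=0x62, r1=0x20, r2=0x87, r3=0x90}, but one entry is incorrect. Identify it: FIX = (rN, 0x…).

[0] flags=1000 → (cmp)
[1] flags=1000 NE?T → r0=0xcf
[2] flags=1000 CC?T → r0=0xcc
[3] flags=0011 → (cmp)
[4] flags=0011 NE?T → r1=0x20
[5] flags=0011 VC?F → skip

FIX = (r0, 0xcc)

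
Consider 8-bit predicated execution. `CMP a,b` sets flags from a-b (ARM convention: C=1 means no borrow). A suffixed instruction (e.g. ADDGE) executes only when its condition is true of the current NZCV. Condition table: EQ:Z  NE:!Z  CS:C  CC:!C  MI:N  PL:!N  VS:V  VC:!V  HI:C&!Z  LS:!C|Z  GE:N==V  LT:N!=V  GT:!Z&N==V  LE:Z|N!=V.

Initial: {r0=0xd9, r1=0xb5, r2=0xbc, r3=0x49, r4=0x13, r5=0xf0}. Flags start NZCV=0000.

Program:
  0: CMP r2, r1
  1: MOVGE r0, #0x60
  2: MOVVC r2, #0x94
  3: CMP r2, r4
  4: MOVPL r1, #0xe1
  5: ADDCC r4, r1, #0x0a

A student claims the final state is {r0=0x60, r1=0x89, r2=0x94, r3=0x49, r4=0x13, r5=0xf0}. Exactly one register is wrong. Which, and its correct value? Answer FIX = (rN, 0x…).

0: ✓ CMP  NZCV=0010
1: ✓ MOVGE  r0←0x60
2: ✓ MOVVC  r2←0x94
3: ✓ CMP  NZCV=1010
4: · MOVPL
5: · ADDCC

FIX = (r1, 0xb5)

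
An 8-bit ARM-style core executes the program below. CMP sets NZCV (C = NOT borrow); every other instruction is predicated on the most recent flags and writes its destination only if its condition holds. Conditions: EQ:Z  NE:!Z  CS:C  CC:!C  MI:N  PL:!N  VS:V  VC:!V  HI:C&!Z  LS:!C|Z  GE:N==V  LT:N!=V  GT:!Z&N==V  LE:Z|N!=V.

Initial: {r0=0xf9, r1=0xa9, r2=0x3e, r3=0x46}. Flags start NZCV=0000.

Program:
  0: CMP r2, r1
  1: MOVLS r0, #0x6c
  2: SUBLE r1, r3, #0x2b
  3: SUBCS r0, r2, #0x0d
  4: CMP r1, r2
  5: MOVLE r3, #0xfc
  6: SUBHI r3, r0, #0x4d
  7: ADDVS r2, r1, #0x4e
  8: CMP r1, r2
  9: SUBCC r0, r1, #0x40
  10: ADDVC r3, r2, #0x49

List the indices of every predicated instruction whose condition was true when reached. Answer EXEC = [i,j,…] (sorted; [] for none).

EXEC = [1,5,6,7,9,10]

[0] flags=1001 → (cmp)
[1] flags=1001 LS?T → r0=0x6c
[2] flags=1001 LE?F → skip
[3] flags=1001 CS?F → skip
[4] flags=0011 → (cmp)
[5] flags=0011 LE?T → r3=0xfc
[6] flags=0011 HI?T → r3=0x1f
[7] flags=0011 VS?T → r2=0xf7
[8] flags=1000 → (cmp)
[9] flags=1000 CC?T → r0=0x69
[10] flags=1000 VC?T → r3=0x40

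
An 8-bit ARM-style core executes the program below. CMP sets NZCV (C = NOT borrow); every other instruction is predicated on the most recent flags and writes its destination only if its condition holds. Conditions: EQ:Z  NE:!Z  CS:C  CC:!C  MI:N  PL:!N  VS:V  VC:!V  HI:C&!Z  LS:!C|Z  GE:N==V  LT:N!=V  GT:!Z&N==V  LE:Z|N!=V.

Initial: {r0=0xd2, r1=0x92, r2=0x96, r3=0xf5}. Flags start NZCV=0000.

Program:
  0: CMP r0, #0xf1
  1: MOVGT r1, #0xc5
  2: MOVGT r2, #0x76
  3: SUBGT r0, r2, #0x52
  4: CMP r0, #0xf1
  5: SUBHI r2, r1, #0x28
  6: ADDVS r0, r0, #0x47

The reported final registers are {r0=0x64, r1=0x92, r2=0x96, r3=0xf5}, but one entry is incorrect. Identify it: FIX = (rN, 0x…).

[0] flags=1000 → (cmp)
[1] flags=1000 GT?F → skip
[2] flags=1000 GT?F → skip
[3] flags=1000 GT?F → skip
[4] flags=1000 → (cmp)
[5] flags=1000 HI?F → skip
[6] flags=1000 VS?F → skip

FIX = (r0, 0xd2)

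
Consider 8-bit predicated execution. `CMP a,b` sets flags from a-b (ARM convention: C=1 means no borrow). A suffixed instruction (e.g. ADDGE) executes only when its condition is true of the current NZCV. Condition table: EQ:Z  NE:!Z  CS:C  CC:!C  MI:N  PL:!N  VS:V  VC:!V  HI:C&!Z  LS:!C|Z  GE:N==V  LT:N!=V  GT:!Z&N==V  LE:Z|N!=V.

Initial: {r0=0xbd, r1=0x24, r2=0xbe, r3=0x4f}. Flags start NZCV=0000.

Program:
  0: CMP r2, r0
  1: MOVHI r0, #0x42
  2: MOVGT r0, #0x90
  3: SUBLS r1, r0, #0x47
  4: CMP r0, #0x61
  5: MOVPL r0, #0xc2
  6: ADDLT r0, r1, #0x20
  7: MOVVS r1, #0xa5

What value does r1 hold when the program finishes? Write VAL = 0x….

[0] flags=0010 → (cmp)
[1] flags=0010 HI?T → r0=0x42
[2] flags=0010 GT?T → r0=0x90
[3] flags=0010 LS?F → skip
[4] flags=0011 → (cmp)
[5] flags=0011 PL?T → r0=0xc2
[6] flags=0011 LT?T → r0=0x44
[7] flags=0011 VS?T → r1=0xa5

VAL = 0xa5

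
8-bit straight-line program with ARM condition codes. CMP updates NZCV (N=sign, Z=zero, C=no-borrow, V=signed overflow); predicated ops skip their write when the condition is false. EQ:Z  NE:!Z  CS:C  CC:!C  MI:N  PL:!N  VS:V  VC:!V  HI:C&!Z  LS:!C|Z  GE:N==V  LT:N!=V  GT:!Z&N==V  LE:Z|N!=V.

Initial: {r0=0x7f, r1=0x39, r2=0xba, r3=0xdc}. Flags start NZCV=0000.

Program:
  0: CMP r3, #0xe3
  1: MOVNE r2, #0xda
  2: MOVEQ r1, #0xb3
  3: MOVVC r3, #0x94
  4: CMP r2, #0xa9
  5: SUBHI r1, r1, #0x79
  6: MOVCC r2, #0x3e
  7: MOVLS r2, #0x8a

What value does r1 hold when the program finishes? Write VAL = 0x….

VAL = 0xc0

0: ✓ CMP  NZCV=1000
1: ✓ MOVNE  r2←0xda
2: · MOVEQ
3: ✓ MOVVC  r3←0x94
4: ✓ CMP  NZCV=0010
5: ✓ SUBHI  r1←0xc0
6: · MOVCC
7: · MOVLS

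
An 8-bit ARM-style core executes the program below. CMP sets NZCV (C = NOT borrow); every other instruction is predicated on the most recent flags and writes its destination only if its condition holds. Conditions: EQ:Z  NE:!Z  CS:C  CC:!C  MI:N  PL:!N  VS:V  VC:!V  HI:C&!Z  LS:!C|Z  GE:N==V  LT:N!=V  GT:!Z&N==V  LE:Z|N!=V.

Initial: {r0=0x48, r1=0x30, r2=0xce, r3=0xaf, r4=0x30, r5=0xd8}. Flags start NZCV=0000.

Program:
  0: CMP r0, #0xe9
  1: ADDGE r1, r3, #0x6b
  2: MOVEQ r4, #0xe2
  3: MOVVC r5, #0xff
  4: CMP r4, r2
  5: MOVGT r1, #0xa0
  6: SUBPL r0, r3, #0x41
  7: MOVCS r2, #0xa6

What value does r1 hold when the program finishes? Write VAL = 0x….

[0] flags=0000 → (cmp)
[1] flags=0000 GE?T → r1=0x1a
[2] flags=0000 EQ?F → skip
[3] flags=0000 VC?T → r5=0xff
[4] flags=0000 → (cmp)
[5] flags=0000 GT?T → r1=0xa0
[6] flags=0000 PL?T → r0=0x6e
[7] flags=0000 CS?F → skip

VAL = 0xa0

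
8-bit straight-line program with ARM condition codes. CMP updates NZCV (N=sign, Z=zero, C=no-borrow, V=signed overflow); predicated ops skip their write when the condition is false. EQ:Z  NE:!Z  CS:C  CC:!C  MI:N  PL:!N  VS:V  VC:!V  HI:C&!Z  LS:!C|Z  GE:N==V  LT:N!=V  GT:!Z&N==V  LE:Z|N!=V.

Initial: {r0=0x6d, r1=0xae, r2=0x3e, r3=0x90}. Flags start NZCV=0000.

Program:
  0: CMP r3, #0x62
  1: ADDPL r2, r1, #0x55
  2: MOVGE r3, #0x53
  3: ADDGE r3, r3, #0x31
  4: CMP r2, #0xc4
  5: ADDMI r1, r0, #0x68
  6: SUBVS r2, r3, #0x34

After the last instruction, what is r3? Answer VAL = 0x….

[0] flags=0011 → (cmp)
[1] flags=0011 PL?T → r2=0x03
[2] flags=0011 GE?F → skip
[3] flags=0011 GE?F → skip
[4] flags=0000 → (cmp)
[5] flags=0000 MI?F → skip
[6] flags=0000 VS?F → skip

VAL = 0x90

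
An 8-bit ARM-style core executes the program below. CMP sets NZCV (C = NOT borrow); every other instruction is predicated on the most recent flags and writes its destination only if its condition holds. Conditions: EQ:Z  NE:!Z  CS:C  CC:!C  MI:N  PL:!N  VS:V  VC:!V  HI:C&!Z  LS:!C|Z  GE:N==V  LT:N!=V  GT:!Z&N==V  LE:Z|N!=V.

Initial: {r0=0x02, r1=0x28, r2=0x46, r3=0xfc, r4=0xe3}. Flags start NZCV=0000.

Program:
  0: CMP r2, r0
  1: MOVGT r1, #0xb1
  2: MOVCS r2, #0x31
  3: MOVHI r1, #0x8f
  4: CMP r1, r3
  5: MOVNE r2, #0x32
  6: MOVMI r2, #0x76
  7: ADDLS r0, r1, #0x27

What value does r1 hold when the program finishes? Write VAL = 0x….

VAL = 0x8f

0: ✓ CMP  NZCV=0010
1: ✓ MOVGT  r1←0xb1
2: ✓ MOVCS  r2←0x31
3: ✓ MOVHI  r1←0x8f
4: ✓ CMP  NZCV=1000
5: ✓ MOVNE  r2←0x32
6: ✓ MOVMI  r2←0x76
7: ✓ ADDLS  r0←0xb6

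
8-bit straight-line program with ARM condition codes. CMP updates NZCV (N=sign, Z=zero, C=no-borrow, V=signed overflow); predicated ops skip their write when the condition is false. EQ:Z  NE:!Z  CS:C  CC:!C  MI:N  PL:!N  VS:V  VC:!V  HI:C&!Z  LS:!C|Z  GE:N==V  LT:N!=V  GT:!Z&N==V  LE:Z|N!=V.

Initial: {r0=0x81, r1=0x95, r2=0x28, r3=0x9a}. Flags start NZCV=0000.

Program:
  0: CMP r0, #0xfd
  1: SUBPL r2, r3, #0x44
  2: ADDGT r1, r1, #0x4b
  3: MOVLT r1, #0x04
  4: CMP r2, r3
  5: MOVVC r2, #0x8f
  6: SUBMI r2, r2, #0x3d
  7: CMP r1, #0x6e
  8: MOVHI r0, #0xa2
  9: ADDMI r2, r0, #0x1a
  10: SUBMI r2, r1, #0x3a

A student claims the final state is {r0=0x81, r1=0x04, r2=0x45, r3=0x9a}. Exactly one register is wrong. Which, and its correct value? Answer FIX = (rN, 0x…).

0: ✓ CMP  NZCV=1000
1: · SUBPL
2: · ADDGT
3: ✓ MOVLT  r1←0x04
4: ✓ CMP  NZCV=1001
5: · MOVVC
6: ✓ SUBMI  r2←0xeb
7: ✓ CMP  NZCV=1000
8: · MOVHI
9: ✓ ADDMI  r2←0x9b
10: ✓ SUBMI  r2←0xca

FIX = (r2, 0xca)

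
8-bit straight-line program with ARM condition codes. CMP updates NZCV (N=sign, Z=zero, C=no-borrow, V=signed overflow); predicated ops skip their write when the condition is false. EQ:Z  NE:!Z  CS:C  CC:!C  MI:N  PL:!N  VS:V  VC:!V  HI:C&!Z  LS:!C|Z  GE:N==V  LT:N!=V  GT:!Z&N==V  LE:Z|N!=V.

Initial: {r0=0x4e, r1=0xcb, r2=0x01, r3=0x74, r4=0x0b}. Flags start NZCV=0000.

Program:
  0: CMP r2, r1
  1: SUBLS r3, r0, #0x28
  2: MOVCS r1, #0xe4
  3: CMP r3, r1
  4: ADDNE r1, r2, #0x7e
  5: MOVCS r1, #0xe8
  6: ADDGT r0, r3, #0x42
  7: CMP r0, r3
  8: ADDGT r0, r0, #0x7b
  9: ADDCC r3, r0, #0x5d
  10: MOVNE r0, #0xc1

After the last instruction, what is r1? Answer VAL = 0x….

0: ✓ CMP  NZCV=0000
1: ✓ SUBLS  r3←0x26
2: · MOVCS
3: ✓ CMP  NZCV=0000
4: ✓ ADDNE  r1←0x7f
5: · MOVCS
6: ✓ ADDGT  r0←0x68
7: ✓ CMP  NZCV=0010
8: ✓ ADDGT  r0←0xe3
9: · ADDCC
10: ✓ MOVNE  r0←0xc1

VAL = 0x7f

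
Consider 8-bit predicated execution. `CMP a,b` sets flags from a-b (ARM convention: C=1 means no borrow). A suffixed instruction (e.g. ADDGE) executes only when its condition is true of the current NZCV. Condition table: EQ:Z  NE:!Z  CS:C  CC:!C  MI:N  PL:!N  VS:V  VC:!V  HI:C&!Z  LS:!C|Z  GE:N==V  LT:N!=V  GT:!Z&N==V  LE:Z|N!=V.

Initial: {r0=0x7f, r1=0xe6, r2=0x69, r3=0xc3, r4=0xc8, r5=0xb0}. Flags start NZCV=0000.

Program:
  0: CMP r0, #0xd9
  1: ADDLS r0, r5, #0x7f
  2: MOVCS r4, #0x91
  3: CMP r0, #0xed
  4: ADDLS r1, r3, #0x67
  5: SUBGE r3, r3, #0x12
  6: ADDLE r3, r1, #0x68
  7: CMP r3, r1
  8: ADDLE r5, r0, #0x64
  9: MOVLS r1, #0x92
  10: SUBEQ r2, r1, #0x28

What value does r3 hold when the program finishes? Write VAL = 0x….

VAL = 0xb1

0: ✓ CMP  NZCV=1001
1: ✓ ADDLS  r0←0x2f
2: · MOVCS
3: ✓ CMP  NZCV=0000
4: ✓ ADDLS  r1←0x2a
5: ✓ SUBGE  r3←0xb1
6: · ADDLE
7: ✓ CMP  NZCV=1010
8: ✓ ADDLE  r5←0x93
9: · MOVLS
10: · SUBEQ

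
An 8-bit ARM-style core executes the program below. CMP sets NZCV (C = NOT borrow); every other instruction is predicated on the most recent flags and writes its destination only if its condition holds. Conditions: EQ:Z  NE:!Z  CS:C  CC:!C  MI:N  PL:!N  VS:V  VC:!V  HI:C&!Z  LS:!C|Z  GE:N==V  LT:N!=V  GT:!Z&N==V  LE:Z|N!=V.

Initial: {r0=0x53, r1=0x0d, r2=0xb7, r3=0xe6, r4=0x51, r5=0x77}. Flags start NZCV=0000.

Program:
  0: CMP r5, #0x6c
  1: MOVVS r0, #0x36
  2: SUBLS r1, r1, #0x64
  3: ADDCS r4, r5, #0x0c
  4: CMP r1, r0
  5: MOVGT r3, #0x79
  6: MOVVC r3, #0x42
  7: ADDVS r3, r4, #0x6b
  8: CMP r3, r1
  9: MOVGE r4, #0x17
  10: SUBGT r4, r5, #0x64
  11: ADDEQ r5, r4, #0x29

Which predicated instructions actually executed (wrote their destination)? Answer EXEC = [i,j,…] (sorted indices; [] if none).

EXEC = [3,6,9,10]

0: ✓ CMP  NZCV=0010
1: · MOVVS
2: · SUBLS
3: ✓ ADDCS  r4←0x83
4: ✓ CMP  NZCV=1000
5: · MOVGT
6: ✓ MOVVC  r3←0x42
7: · ADDVS
8: ✓ CMP  NZCV=0010
9: ✓ MOVGE  r4←0x17
10: ✓ SUBGT  r4←0x13
11: · ADDEQ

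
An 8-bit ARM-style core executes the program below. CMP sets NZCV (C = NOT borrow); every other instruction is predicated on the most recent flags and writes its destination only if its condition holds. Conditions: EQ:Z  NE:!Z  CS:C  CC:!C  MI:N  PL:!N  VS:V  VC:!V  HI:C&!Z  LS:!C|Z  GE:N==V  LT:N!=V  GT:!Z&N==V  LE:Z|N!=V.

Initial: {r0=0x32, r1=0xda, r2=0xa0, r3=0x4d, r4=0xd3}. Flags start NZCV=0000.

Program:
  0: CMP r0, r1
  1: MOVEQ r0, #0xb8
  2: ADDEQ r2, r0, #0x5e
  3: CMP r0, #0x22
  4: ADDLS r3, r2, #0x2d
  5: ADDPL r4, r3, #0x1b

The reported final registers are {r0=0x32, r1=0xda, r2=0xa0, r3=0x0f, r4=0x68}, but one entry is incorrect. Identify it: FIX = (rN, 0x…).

FIX = (r3, 0x4d)

[0] flags=0000 → (cmp)
[1] flags=0000 EQ?F → skip
[2] flags=0000 EQ?F → skip
[3] flags=0010 → (cmp)
[4] flags=0010 LS?F → skip
[5] flags=0010 PL?T → r4=0x68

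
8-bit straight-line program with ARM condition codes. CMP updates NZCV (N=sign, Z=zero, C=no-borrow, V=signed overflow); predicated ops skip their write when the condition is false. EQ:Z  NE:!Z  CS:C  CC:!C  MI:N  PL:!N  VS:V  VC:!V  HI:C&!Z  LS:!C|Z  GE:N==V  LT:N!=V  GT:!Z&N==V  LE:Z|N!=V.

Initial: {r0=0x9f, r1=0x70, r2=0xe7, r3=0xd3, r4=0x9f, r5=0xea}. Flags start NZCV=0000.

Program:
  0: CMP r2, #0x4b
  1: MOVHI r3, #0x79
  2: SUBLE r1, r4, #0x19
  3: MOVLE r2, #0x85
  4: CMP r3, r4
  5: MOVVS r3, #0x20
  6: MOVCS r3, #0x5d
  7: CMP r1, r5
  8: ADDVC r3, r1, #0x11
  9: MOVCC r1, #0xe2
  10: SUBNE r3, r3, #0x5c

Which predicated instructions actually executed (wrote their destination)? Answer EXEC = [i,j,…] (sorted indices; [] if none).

EXEC = [1,2,3,5,8,9,10]

0: ✓ CMP  NZCV=1010
1: ✓ MOVHI  r3←0x79
2: ✓ SUBLE  r1←0x86
3: ✓ MOVLE  r2←0x85
4: ✓ CMP  NZCV=1001
5: ✓ MOVVS  r3←0x20
6: · MOVCS
7: ✓ CMP  NZCV=1000
8: ✓ ADDVC  r3←0x97
9: ✓ MOVCC  r1←0xe2
10: ✓ SUBNE  r3←0x3b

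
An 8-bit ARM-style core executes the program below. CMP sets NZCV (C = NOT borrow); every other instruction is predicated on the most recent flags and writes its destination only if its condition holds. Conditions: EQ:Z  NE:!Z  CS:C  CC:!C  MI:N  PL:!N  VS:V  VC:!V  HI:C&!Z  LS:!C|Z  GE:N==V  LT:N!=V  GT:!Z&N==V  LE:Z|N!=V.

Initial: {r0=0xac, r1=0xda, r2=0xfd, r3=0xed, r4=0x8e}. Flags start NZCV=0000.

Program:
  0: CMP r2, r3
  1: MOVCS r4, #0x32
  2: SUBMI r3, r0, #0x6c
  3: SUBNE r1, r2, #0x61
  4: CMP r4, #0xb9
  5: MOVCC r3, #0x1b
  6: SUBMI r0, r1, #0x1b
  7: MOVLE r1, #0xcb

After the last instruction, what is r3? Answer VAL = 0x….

VAL = 0x1b

0: ✓ CMP  NZCV=0010
1: ✓ MOVCS  r4←0x32
2: · SUBMI
3: ✓ SUBNE  r1←0x9c
4: ✓ CMP  NZCV=0000
5: ✓ MOVCC  r3←0x1b
6: · SUBMI
7: · MOVLE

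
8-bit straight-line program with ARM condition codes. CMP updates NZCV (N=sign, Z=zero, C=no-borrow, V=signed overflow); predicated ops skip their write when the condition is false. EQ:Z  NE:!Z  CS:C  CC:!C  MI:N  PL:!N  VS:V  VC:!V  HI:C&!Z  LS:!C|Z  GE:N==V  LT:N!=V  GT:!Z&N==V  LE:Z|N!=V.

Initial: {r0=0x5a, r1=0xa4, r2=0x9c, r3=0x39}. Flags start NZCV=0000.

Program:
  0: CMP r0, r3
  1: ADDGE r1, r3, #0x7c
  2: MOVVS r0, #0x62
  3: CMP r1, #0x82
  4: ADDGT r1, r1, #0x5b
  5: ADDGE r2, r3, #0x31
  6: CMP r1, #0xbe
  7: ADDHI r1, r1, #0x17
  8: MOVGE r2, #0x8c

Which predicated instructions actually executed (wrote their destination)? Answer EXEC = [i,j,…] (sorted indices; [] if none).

0: ✓ CMP  NZCV=0010
1: ✓ ADDGE  r1←0xb5
2: · MOVVS
3: ✓ CMP  NZCV=0010
4: ✓ ADDGT  r1←0x10
5: ✓ ADDGE  r2←0x6a
6: ✓ CMP  NZCV=0000
7: · ADDHI
8: ✓ MOVGE  r2←0x8c

EXEC = [1,4,5,8]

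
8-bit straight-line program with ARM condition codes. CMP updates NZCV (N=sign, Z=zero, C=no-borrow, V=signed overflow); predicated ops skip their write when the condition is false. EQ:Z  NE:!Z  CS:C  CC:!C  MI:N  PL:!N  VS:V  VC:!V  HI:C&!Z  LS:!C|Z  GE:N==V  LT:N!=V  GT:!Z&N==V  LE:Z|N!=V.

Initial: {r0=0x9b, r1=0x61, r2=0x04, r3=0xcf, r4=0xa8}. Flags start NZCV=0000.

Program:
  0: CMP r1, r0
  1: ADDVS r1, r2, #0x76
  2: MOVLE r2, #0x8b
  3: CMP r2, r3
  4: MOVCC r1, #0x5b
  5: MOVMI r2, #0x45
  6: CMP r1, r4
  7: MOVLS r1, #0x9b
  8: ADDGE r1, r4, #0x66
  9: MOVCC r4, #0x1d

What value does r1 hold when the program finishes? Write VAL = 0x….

0: ✓ CMP  NZCV=1001
1: ✓ ADDVS  r1←0x7a
2: · MOVLE
3: ✓ CMP  NZCV=0000
4: ✓ MOVCC  r1←0x5b
5: · MOVMI
6: ✓ CMP  NZCV=1001
7: ✓ MOVLS  r1←0x9b
8: ✓ ADDGE  r1←0x0e
9: ✓ MOVCC  r4←0x1d

VAL = 0x0e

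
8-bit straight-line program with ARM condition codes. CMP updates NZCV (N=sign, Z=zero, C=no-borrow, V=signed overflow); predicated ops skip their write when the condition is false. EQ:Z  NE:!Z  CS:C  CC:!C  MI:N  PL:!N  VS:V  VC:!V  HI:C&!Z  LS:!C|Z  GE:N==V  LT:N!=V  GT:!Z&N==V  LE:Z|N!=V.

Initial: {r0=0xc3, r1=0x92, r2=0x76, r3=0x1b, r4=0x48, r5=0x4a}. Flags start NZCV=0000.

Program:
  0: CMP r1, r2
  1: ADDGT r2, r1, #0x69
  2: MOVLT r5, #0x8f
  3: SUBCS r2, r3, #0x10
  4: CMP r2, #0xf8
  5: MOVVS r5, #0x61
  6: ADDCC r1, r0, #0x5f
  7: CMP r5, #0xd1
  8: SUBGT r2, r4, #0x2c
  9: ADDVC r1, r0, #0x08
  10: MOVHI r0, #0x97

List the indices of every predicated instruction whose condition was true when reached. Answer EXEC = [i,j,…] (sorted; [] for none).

EXEC = [2,3,6,9]

[0] flags=0011 → (cmp)
[1] flags=0011 GT?F → skip
[2] flags=0011 LT?T → r5=0x8f
[3] flags=0011 CS?T → r2=0x0b
[4] flags=0000 → (cmp)
[5] flags=0000 VS?F → skip
[6] flags=0000 CC?T → r1=0x22
[7] flags=1000 → (cmp)
[8] flags=1000 GT?F → skip
[9] flags=1000 VC?T → r1=0xcb
[10] flags=1000 HI?F → skip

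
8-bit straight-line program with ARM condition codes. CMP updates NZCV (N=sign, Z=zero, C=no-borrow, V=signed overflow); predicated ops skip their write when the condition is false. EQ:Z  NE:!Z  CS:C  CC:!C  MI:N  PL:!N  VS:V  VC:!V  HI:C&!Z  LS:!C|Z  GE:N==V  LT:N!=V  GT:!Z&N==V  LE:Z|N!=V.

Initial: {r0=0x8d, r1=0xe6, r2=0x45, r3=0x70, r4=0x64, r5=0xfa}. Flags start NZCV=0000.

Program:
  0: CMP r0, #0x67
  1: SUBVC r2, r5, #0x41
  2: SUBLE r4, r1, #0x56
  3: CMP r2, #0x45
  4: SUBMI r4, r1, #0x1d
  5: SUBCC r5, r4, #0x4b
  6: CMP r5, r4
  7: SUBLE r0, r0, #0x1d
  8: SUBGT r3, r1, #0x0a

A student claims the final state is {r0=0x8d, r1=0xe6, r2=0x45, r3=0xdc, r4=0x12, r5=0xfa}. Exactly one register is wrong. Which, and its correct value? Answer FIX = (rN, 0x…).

[0] flags=0011 → (cmp)
[1] flags=0011 VC?F → skip
[2] flags=0011 LE?T → r4=0x90
[3] flags=0110 → (cmp)
[4] flags=0110 MI?F → skip
[5] flags=0110 CC?F → skip
[6] flags=0010 → (cmp)
[7] flags=0010 LE?F → skip
[8] flags=0010 GT?T → r3=0xdc

FIX = (r4, 0x90)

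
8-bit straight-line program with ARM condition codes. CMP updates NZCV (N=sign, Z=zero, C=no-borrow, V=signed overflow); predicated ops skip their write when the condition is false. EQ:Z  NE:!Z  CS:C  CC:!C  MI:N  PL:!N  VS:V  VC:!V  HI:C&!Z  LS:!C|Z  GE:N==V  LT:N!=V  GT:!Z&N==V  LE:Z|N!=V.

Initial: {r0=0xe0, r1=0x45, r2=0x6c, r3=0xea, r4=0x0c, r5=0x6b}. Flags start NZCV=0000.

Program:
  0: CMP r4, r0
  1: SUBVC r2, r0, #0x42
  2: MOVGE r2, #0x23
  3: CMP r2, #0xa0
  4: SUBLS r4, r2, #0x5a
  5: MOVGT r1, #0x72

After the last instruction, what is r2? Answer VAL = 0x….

VAL = 0x23

[0] flags=0000 → (cmp)
[1] flags=0000 VC?T → r2=0x9e
[2] flags=0000 GE?T → r2=0x23
[3] flags=1001 → (cmp)
[4] flags=1001 LS?T → r4=0xc9
[5] flags=1001 GT?T → r1=0x72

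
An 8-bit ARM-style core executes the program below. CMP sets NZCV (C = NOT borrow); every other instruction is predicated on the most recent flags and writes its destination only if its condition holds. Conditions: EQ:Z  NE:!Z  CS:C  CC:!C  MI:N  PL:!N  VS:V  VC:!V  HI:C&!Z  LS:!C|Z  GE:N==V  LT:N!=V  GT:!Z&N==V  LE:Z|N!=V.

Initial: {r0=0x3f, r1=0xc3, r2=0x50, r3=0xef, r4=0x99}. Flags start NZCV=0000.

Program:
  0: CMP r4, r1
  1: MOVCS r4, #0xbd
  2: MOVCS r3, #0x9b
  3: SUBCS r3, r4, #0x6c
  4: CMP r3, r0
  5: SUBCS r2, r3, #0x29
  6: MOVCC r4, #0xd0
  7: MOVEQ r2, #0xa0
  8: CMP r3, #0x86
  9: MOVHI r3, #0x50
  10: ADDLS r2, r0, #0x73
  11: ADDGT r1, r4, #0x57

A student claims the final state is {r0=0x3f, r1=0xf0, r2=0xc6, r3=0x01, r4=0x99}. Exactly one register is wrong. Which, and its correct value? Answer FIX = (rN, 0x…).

[0] flags=1000 → (cmp)
[1] flags=1000 CS?F → skip
[2] flags=1000 CS?F → skip
[3] flags=1000 CS?F → skip
[4] flags=1010 → (cmp)
[5] flags=1010 CS?T → r2=0xc6
[6] flags=1010 CC?F → skip
[7] flags=1010 EQ?F → skip
[8] flags=0010 → (cmp)
[9] flags=0010 HI?T → r3=0x50
[10] flags=0010 LS?F → skip
[11] flags=0010 GT?T → r1=0xf0

FIX = (r3, 0x50)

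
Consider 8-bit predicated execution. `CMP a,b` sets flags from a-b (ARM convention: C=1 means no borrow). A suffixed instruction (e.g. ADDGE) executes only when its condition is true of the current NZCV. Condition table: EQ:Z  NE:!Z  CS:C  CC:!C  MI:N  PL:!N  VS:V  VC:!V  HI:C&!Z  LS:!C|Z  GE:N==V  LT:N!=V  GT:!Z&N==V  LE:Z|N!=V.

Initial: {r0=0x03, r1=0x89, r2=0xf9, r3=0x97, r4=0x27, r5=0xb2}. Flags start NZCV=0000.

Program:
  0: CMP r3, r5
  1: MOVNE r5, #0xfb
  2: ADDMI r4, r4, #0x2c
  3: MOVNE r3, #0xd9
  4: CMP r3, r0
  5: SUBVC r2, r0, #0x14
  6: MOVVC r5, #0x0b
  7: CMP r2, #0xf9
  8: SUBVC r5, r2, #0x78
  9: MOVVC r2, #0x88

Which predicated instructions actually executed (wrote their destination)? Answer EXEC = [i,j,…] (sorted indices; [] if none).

EXEC = [1,2,3,5,6,8,9]

[0] flags=1000 → (cmp)
[1] flags=1000 NE?T → r5=0xfb
[2] flags=1000 MI?T → r4=0x53
[3] flags=1000 NE?T → r3=0xd9
[4] flags=1010 → (cmp)
[5] flags=1010 VC?T → r2=0xef
[6] flags=1010 VC?T → r5=0x0b
[7] flags=1000 → (cmp)
[8] flags=1000 VC?T → r5=0x77
[9] flags=1000 VC?T → r2=0x88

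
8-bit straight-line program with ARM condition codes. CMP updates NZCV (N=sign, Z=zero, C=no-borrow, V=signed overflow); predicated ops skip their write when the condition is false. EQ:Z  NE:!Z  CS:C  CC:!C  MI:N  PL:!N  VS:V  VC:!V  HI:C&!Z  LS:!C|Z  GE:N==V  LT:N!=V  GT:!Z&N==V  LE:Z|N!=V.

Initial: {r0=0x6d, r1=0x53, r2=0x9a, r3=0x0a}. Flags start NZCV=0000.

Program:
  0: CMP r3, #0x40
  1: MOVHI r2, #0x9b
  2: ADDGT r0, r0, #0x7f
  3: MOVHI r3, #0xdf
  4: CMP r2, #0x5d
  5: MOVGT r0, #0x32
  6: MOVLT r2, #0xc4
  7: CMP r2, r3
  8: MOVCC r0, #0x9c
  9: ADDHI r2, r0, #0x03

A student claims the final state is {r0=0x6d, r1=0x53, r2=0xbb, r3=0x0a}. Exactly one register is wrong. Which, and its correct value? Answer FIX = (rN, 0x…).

[0] flags=1000 → (cmp)
[1] flags=1000 HI?F → skip
[2] flags=1000 GT?F → skip
[3] flags=1000 HI?F → skip
[4] flags=0011 → (cmp)
[5] flags=0011 GT?F → skip
[6] flags=0011 LT?T → r2=0xc4
[7] flags=1010 → (cmp)
[8] flags=1010 CC?F → skip
[9] flags=1010 HI?T → r2=0x70

FIX = (r2, 0x70)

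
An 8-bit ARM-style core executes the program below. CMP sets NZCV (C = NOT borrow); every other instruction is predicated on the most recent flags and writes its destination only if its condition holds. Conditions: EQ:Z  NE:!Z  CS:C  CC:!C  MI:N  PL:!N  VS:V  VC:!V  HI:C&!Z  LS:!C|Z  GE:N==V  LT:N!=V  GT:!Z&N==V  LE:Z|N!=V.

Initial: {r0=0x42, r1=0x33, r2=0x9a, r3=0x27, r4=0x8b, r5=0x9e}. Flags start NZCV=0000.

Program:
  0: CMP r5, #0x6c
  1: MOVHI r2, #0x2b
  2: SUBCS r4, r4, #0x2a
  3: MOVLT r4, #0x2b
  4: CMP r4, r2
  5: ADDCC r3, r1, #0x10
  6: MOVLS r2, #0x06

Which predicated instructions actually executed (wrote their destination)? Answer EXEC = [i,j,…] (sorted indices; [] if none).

[0] flags=0011 → (cmp)
[1] flags=0011 HI?T → r2=0x2b
[2] flags=0011 CS?T → r4=0x61
[3] flags=0011 LT?T → r4=0x2b
[4] flags=0110 → (cmp)
[5] flags=0110 CC?F → skip
[6] flags=0110 LS?T → r2=0x06

EXEC = [1,2,3,6]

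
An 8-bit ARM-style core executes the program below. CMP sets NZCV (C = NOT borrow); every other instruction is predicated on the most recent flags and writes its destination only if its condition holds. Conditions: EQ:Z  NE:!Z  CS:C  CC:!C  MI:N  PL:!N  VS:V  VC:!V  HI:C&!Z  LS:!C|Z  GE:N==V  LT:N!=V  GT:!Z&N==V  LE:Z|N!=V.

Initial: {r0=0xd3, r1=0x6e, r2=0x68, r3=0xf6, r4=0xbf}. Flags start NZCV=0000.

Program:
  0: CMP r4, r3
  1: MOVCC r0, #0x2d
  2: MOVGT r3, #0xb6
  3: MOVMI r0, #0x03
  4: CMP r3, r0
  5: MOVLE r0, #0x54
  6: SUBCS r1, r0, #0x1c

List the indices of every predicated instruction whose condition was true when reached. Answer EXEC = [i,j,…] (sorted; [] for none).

EXEC = [1,3,5,6]

[0] flags=1000 → (cmp)
[1] flags=1000 CC?T → r0=0x2d
[2] flags=1000 GT?F → skip
[3] flags=1000 MI?T → r0=0x03
[4] flags=1010 → (cmp)
[5] flags=1010 LE?T → r0=0x54
[6] flags=1010 CS?T → r1=0x38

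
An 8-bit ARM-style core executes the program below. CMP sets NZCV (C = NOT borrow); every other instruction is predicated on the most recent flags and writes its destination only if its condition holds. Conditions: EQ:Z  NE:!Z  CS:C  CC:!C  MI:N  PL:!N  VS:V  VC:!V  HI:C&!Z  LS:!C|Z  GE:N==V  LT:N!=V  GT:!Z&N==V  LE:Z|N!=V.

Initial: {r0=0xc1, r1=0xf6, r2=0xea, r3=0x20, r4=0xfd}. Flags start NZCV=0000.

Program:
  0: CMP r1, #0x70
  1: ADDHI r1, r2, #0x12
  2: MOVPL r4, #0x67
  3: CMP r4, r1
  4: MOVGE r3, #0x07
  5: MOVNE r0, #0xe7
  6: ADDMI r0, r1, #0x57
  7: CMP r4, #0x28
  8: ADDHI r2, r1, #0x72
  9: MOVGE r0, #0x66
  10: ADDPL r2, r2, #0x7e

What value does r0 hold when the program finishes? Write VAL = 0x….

VAL = 0xe7

[0] flags=1010 → (cmp)
[1] flags=1010 HI?T → r1=0xfc
[2] flags=1010 PL?F → skip
[3] flags=0010 → (cmp)
[4] flags=0010 GE?T → r3=0x07
[5] flags=0010 NE?T → r0=0xe7
[6] flags=0010 MI?F → skip
[7] flags=1010 → (cmp)
[8] flags=1010 HI?T → r2=0x6e
[9] flags=1010 GE?F → skip
[10] flags=1010 PL?F → skip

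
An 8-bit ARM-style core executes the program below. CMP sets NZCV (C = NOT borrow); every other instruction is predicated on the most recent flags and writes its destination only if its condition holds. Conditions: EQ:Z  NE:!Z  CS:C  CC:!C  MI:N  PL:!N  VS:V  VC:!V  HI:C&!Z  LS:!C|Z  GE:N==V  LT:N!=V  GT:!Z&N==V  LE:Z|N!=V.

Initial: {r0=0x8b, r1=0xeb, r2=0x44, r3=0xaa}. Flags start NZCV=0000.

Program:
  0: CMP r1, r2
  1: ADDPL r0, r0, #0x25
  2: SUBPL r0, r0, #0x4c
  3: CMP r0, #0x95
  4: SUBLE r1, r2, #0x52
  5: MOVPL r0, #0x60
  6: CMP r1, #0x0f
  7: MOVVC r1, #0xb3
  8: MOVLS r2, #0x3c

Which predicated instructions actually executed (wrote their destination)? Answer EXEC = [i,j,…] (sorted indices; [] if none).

[0] flags=1010 → (cmp)
[1] flags=1010 PL?F → skip
[2] flags=1010 PL?F → skip
[3] flags=1000 → (cmp)
[4] flags=1000 LE?T → r1=0xf2
[5] flags=1000 PL?F → skip
[6] flags=1010 → (cmp)
[7] flags=1010 VC?T → r1=0xb3
[8] flags=1010 LS?F → skip

EXEC = [4,7]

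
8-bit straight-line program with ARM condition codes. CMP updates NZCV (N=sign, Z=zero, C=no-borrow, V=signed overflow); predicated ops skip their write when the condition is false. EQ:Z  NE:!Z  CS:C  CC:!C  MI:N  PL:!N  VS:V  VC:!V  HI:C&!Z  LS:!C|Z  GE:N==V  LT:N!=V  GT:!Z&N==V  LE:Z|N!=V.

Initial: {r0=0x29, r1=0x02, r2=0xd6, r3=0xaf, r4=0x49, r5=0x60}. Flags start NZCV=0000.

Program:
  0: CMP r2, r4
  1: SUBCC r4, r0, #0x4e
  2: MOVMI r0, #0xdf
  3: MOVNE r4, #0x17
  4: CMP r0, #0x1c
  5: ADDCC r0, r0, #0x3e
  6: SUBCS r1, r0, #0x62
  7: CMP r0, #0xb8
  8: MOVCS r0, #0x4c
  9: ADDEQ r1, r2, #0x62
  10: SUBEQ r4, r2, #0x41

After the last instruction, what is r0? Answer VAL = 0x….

0: ✓ CMP  NZCV=1010
1: · SUBCC
2: ✓ MOVMI  r0←0xdf
3: ✓ MOVNE  r4←0x17
4: ✓ CMP  NZCV=1010
5: · ADDCC
6: ✓ SUBCS  r1←0x7d
7: ✓ CMP  NZCV=0010
8: ✓ MOVCS  r0←0x4c
9: · ADDEQ
10: · SUBEQ

VAL = 0x4c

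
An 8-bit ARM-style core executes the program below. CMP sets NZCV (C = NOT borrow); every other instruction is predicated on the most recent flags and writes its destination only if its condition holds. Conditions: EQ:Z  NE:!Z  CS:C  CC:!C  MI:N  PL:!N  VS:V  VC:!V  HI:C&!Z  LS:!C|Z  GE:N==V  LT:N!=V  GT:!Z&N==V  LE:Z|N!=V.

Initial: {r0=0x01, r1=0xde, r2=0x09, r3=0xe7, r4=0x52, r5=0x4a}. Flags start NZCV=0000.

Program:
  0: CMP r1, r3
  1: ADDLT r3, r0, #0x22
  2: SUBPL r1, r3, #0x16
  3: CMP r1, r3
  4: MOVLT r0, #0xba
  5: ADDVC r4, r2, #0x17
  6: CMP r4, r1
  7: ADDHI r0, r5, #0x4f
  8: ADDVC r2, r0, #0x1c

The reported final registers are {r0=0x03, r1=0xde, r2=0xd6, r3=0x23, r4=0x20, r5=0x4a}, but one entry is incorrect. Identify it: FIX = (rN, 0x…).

[0] flags=1000 → (cmp)
[1] flags=1000 LT?T → r3=0x23
[2] flags=1000 PL?F → skip
[3] flags=1010 → (cmp)
[4] flags=1010 LT?T → r0=0xba
[5] flags=1010 VC?T → r4=0x20
[6] flags=0000 → (cmp)
[7] flags=0000 HI?F → skip
[8] flags=0000 VC?T → r2=0xd6

FIX = (r0, 0xba)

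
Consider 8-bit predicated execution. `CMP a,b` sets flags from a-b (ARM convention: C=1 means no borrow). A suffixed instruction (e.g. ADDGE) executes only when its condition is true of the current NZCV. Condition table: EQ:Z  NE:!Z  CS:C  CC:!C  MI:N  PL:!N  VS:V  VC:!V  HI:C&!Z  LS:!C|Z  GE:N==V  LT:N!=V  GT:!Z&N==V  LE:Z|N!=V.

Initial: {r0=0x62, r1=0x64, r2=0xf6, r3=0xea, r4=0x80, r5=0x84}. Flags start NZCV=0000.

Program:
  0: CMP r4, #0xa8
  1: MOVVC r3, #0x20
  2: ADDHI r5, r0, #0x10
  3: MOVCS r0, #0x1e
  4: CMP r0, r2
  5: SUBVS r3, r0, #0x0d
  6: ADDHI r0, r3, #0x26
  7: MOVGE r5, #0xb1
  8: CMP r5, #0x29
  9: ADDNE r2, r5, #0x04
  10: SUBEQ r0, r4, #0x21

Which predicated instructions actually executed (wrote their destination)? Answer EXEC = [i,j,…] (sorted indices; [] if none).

[0] flags=1000 → (cmp)
[1] flags=1000 VC?T → r3=0x20
[2] flags=1000 HI?F → skip
[3] flags=1000 CS?F → skip
[4] flags=0000 → (cmp)
[5] flags=0000 VS?F → skip
[6] flags=0000 HI?F → skip
[7] flags=0000 GE?T → r5=0xb1
[8] flags=1010 → (cmp)
[9] flags=1010 NE?T → r2=0xb5
[10] flags=1010 EQ?F → skip

EXEC = [1,7,9]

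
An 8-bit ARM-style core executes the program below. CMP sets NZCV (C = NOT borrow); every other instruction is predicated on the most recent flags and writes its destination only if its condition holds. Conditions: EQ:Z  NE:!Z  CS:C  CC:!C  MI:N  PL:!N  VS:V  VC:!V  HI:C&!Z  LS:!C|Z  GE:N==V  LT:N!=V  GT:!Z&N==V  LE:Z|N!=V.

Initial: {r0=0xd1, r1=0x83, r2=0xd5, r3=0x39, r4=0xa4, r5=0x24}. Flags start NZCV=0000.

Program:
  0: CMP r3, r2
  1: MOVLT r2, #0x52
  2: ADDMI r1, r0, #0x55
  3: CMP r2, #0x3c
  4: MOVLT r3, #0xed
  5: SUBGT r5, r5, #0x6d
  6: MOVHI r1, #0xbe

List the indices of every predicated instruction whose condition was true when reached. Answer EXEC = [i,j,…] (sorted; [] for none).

EXEC = [4,6]

[0] flags=0000 → (cmp)
[1] flags=0000 LT?F → skip
[2] flags=0000 MI?F → skip
[3] flags=1010 → (cmp)
[4] flags=1010 LT?T → r3=0xed
[5] flags=1010 GT?F → skip
[6] flags=1010 HI?T → r1=0xbe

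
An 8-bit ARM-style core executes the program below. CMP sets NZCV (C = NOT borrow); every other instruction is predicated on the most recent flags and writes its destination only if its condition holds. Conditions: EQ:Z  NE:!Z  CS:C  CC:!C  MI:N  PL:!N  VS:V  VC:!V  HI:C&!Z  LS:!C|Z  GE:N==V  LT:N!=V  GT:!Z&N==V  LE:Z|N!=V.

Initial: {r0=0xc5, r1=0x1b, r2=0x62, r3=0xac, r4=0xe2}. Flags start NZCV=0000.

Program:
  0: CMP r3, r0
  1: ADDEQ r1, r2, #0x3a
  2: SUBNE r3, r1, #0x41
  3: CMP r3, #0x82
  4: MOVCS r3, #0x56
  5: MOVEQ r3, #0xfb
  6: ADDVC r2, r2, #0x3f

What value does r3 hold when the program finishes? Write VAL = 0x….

[0] flags=1000 → (cmp)
[1] flags=1000 EQ?F → skip
[2] flags=1000 NE?T → r3=0xda
[3] flags=0010 → (cmp)
[4] flags=0010 CS?T → r3=0x56
[5] flags=0010 EQ?F → skip
[6] flags=0010 VC?T → r2=0xa1

VAL = 0x56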